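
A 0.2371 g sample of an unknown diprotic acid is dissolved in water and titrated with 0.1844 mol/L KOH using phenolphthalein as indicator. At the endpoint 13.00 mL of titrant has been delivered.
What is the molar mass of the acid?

197.8 g/mol

n(KOH) = 0.01300 L × 0.1844 mol/L = 2.397 × 10^-3 mol
From the 1:2 ratio, n(H2A) = 1/2 × 2.397 × 10^-3 = 1.199 × 10^-3 mol
M = m / n = 0.2371 g / 1.199 × 10^-3 mol = 197.8 g/mol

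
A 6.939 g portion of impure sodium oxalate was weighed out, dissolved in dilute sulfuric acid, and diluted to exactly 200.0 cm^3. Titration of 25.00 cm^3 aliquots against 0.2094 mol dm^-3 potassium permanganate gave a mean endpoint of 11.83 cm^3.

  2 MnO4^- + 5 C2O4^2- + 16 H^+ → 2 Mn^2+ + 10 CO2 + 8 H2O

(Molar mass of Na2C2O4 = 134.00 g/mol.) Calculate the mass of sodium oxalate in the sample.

6.639 g

n(KMnO4) per titration = 0.01183 × 0.2094 = 2.477 × 10^-3 mol
From the 5:2 ratio, n(Na2C2O4) in each aliquot = 5/2 × 2.477 × 10^-3 = 6.193 × 10^-3 mol
n(Na2C2O4) in the whole flask = 6.193 × 10^-3 × 200.0/25.00 = 0.04954 mol
mass of Na2C2O4 = 0.04954 × 134.00 = 6.639 g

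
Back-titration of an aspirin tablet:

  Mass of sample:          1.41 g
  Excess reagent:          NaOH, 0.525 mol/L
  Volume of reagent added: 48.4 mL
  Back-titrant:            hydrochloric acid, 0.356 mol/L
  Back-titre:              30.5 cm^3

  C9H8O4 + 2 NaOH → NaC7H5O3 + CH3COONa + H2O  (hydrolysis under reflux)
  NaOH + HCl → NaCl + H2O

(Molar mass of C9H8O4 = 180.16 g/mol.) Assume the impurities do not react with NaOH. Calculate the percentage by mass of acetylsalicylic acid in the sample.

93.0 %

n(NaOH) added = 0.0484 × 0.525 = 0.0254 mol
n(HCl) used in back-titration = 0.0305 × 0.356 = 0.0109 mol
n(NaOH) left over = 0.0109 mol (1:1 ratio)
n(NaOH) consumed by analyte = 0.0254 − 0.0109 = 0.0146 mol
From the 1:2 ratio, n(C9H8O4) = 1/2 × 0.0146 = 7.28 × 10^-3 mol
mass of C9H8O4 = 7.28 × 10^-3 × 180.16 = 1.31 g
% C9H8O4 = 1.31 / 1.41 × 100 = 93.0 %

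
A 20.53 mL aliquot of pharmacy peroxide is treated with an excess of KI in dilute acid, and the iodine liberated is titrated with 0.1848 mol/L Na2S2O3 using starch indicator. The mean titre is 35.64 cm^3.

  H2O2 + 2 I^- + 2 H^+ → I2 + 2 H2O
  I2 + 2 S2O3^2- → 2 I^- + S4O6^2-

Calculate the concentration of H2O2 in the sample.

n(S2O3^2-) = 0.03564 × 0.1848 = 6.586 × 10^-3 mol
n(I2) = n(S2O3^2-)/2 = 3.293 × 10^-3 mol
n(H2O2) in the aliquot = 3.293 × 10^-3 mol (1:1 ratio)
[H2O2] = 3.293 × 10^-3 / 0.02053 = 0.1604 mol/L

0.1604 mol/L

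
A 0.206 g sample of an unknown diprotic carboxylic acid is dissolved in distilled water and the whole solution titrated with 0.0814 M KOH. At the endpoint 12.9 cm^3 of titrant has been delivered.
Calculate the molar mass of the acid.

n(KOH) = 0.0129 L × 0.0814 mol/L = 1.05 × 10^-3 mol
From the 1:2 ratio, n(H2A) = 1/2 × 1.05 × 10^-3 = 5.25 × 10^-4 mol
M = m / n = 0.206 g / 5.25 × 10^-4 mol = 392 g/mol

392 g/mol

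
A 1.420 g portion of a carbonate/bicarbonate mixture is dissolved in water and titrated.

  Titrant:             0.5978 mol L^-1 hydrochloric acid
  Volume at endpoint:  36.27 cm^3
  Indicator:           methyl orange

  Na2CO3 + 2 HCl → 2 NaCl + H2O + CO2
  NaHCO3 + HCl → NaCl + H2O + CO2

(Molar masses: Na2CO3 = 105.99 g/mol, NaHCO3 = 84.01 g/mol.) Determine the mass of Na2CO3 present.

n(HCl) = 0.03627 × 0.5978 = 0.02168 mol
Let x = n(Na2CO3), y = n(NaHCO3).
Titrant: 2x + 1y = 0.02168;  mass: 105.99x + 84.01y = 1.420
Solving, x = 6.473 × 10^-3 mol, y = 8.736 × 10^-3 mol
mass of Na2CO3 = 6.473 × 10^-3 × 105.99 = 0.6861 g

0.6861 g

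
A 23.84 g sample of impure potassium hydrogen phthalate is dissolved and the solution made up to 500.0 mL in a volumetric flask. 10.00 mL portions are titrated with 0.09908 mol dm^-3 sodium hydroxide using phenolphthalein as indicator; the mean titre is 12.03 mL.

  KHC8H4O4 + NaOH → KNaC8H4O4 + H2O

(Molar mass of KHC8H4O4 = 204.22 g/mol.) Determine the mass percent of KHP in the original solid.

n(NaOH) per titration = 0.01203 × 0.09908 = 1.192 × 10^-3 mol
n(KHC8H4O4) in each aliquot = 1.192 × 10^-3 mol (1:1 ratio)
n(KHC8H4O4) in the whole flask = 1.192 × 10^-3 × 500.0/10.00 = 0.05960 mol
mass of KHC8H4O4 = 0.05960 × 204.22 = 12.17 g
% KHC8H4O4 = 12.17 / 23.84 × 100 = 51.05 %

51.05 %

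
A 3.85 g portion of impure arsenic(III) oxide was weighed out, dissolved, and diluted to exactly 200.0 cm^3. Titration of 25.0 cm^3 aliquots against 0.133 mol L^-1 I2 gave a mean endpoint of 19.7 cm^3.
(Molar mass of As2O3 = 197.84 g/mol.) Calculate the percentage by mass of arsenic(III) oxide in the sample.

53.9 %

As2O3 + 2 I2 + 2 H2O → As2O5 + 4 HI
n(I2) per titration = 0.0197 × 0.133 = 2.62 × 10^-3 mol
From the 1:2 ratio, n(As2O3) in each aliquot = 1/2 × 2.62 × 10^-3 = 1.31 × 10^-3 mol
n(As2O3) in the whole flask = 1.31 × 10^-3 × 200.0/25.0 = 0.0105 mol
mass of As2O3 = 0.0105 × 197.84 = 2.07 g
% As2O3 = 2.07 / 3.85 × 100 = 53.9 %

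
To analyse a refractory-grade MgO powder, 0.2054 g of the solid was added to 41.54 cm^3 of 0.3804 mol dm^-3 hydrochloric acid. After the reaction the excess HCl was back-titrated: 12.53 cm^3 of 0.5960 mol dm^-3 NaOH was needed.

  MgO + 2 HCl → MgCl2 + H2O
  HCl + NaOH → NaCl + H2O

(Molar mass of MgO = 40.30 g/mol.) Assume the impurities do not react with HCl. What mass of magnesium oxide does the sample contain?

n(HCl) added = 0.04154 × 0.3804 = 0.01580 mol
n(NaOH) used in back-titration = 0.01253 × 0.5960 = 7.468 × 10^-3 mol
n(HCl) left over = 7.468 × 10^-3 mol (1:1 ratio)
n(HCl) consumed by analyte = 0.01580 − 7.468 × 10^-3 = 8.334 × 10^-3 mol
From the 1:2 ratio, n(MgO) = 1/2 × 8.334 × 10^-3 = 4.167 × 10^-3 mol
mass of MgO = 4.167 × 10^-3 × 40.30 = 0.1679 g

0.1679 g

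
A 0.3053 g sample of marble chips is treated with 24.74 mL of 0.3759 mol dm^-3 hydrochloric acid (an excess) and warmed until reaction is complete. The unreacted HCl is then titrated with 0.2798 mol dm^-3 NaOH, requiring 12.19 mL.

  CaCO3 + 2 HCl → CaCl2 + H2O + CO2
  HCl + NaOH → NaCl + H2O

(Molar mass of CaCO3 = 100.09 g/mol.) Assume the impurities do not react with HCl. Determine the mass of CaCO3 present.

0.2947 g

n(HCl) added = 0.02474 × 0.3759 = 9.300 × 10^-3 mol
n(NaOH) used in back-titration = 0.01219 × 0.2798 = 3.411 × 10^-3 mol
n(HCl) left over = 3.411 × 10^-3 mol (1:1 ratio)
n(HCl) consumed by analyte = 9.300 × 10^-3 − 3.411 × 10^-3 = 5.889 × 10^-3 mol
From the 1:2 ratio, n(CaCO3) = 1/2 × 5.889 × 10^-3 = 2.945 × 10^-3 mol
mass of CaCO3 = 2.945 × 10^-3 × 100.09 = 0.2947 g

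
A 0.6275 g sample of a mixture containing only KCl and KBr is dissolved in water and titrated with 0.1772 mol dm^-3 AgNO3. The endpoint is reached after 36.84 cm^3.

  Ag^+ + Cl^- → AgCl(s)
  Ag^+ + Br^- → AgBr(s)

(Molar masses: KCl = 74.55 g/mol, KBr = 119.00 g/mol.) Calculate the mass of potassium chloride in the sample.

n(AgNO3) = 0.03684 × 0.1772 = 6.528 × 10^-3 mol
Let x = n(KCl), y = n(KBr).
Titrant: 1x + 1y = 6.528 × 10^-3;  mass: 74.55x + 119.00y = 0.6275
Solving, x = 3.360 × 10^-3 mol, y = 3.168 × 10^-3 mol
mass of KCl = 3.360 × 10^-3 × 74.55 = 0.2505 g

0.2505 g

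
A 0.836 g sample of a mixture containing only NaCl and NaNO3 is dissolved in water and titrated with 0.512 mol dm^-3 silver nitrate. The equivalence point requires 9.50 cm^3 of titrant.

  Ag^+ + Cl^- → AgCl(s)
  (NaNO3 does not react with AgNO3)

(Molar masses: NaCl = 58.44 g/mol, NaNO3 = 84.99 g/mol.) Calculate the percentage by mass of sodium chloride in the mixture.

34.0 %

n(AgNO3) = 0.00950 × 0.512 = 4.86 × 10^-3 mol
Let x = n(NaCl), y = n(NaNO3).
Titrant: 1x = 4.86 × 10^-3;  mass: 58.44x + 84.99y = 0.836
Solving, x = 4.86 × 10^-3 mol, y = 6.49 × 10^-3 mol
mass of NaCl = 4.86 × 10^-3 × 58.44 = 0.284 g
% NaCl = 0.284 / 0.836 × 100 = 34.0 %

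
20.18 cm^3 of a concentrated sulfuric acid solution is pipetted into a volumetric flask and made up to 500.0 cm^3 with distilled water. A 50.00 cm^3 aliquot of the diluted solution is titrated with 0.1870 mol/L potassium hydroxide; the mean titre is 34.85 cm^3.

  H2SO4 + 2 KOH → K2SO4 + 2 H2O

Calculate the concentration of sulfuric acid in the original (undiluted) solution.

1.615 mol/L

n(KOH) = 0.03485 × 0.1870 = 6.517 × 10^-3 mol
From the 1:2 ratio, n(H2SO4) in the aliquot = 1/2 × 6.517 × 10^-3 = 3.258 × 10^-3 mol
[H2SO4]_dilute = 3.258 × 10^-3 / 0.05000 = 0.06517 mol/L
Dilution factor = 500.0 / 20.18 = 24.78
[H2SO4]_stock = 0.06517 × 24.78 = 1.615 mol/L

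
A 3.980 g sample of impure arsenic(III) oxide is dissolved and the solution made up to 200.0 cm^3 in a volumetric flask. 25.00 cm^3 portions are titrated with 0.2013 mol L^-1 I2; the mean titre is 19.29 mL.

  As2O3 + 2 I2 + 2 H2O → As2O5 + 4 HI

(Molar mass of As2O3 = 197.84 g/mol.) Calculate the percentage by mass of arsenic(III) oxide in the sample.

n(I2) per titration = 0.01929 × 0.2013 = 3.883 × 10^-3 mol
From the 1:2 ratio, n(As2O3) in each aliquot = 1/2 × 3.883 × 10^-3 = 1.942 × 10^-3 mol
n(As2O3) in the whole flask = 1.942 × 10^-3 × 200.0/25.00 = 0.01553 mol
mass of As2O3 = 0.01553 × 197.84 = 3.073 g
% As2O3 = 3.073 / 3.980 × 100 = 77.21 %

77.21 %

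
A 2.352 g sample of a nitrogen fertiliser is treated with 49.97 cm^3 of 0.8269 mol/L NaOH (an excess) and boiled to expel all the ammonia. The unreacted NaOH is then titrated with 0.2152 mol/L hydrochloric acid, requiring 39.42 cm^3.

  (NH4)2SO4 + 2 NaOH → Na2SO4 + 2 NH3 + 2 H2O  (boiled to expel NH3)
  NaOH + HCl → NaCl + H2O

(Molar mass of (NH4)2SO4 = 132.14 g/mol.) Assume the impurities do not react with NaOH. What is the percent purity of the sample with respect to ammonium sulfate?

n(NaOH) added = 0.04997 × 0.8269 = 0.04132 mol
n(HCl) used in back-titration = 0.03942 × 0.2152 = 8.483 × 10^-3 mol
n(NaOH) left over = 8.483 × 10^-3 mol (1:1 ratio)
n(NaOH) consumed by analyte = 0.04132 − 8.483 × 10^-3 = 0.03284 mol
From the 1:2 ratio, n((NH4)2SO4) = 1/2 × 0.03284 = 0.01642 mol
mass of (NH4)2SO4 = 0.01642 × 132.14 = 2.170 g
% (NH4)2SO4 = 2.170 / 2.352 × 100 = 92.24 %

92.24 %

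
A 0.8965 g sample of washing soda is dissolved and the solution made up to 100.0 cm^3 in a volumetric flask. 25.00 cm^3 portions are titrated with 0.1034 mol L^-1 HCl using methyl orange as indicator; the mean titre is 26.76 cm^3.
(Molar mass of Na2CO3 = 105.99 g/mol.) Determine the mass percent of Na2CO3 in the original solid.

Na2CO3 + 2 HCl → 2 NaCl + H2O + CO2
n(HCl) per titration = 0.02676 × 0.1034 = 2.767 × 10^-3 mol
From the 1:2 ratio, n(Na2CO3) in each aliquot = 1/2 × 2.767 × 10^-3 = 1.383 × 10^-3 mol
n(Na2CO3) in the whole flask = 1.383 × 10^-3 × 100.0/25.00 = 5.534 × 10^-3 mol
mass of Na2CO3 = 5.534 × 10^-3 × 105.99 = 0.5865 g
% Na2CO3 = 0.5865 / 0.8965 × 100 = 65.43 %

65.43 %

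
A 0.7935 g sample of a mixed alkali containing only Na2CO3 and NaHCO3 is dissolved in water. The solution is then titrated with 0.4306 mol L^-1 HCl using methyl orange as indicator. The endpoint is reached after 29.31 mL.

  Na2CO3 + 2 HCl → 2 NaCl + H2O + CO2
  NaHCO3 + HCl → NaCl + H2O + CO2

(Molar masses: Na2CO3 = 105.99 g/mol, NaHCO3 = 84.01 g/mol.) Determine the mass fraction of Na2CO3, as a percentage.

57.45 %

n(HCl) = 0.02931 × 0.4306 = 0.01262 mol
Let x = n(Na2CO3), y = n(NaHCO3).
Titrant: 2x + 1y = 0.01262;  mass: 105.99x + 84.01y = 0.7935
Solving, x = 4.301 × 10^-3 mol, y = 4.019 × 10^-3 mol
mass of Na2CO3 = 4.301 × 10^-3 × 105.99 = 0.4558 g
% Na2CO3 = 0.4558 / 0.7935 × 100 = 57.45 %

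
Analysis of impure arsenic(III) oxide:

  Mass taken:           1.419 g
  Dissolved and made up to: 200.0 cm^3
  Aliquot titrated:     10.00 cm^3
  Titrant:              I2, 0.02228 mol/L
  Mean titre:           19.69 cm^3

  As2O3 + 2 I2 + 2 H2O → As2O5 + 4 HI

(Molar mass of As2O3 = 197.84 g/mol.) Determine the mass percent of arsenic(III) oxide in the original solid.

n(I2) per titration = 0.01969 × 0.02228 = 4.387 × 10^-4 mol
From the 1:2 ratio, n(As2O3) in each aliquot = 1/2 × 4.387 × 10^-4 = 2.193 × 10^-4 mol
n(As2O3) in the whole flask = 2.193 × 10^-4 × 200.0/10.00 = 4.387 × 10^-3 mol
mass of As2O3 = 4.387 × 10^-3 × 197.84 = 0.8679 g
% As2O3 = 0.8679 / 1.419 × 100 = 61.16 %

61.16 %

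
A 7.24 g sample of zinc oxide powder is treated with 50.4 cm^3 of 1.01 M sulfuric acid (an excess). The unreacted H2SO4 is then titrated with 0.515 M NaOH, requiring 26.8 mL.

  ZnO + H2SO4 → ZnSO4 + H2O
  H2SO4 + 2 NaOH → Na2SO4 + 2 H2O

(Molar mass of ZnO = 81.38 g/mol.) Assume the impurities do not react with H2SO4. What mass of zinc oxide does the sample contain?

n(H2SO4) added = 0.0504 × 1.01 = 0.0509 mol
n(NaOH) used in back-titration = 0.0268 × 0.515 = 0.0138 mol
From the 1:2 ratio, n(H2SO4) left over = 1/2 × 0.0138 = 6.90 × 10^-3 mol
n(H2SO4) consumed by analyte = 0.0509 − 6.90 × 10^-3 = 0.0440 mol
n(ZnO) = 0.0440 mol (1:1 ratio)
mass of ZnO = 0.0440 × 81.38 = 3.58 g

3.58 g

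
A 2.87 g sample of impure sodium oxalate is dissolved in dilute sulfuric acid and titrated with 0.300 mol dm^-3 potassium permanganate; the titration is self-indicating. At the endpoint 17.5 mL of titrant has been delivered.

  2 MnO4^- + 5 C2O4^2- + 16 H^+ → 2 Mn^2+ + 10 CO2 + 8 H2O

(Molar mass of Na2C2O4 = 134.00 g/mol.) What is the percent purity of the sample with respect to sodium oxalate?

61.3 %

n(KMnO4) = 0.0175 L × 0.300 mol/L = 5.25 × 10^-3 mol
From the 5:2 ratio, n(Na2C2O4) = 5/2 × 5.25 × 10^-3 = 0.0131 mol
mass of Na2C2O4 = 0.0131 × 134.00 g/mol = 1.76 g
% Na2C2O4 = 1.76 / 2.87 × 100 = 61.3 %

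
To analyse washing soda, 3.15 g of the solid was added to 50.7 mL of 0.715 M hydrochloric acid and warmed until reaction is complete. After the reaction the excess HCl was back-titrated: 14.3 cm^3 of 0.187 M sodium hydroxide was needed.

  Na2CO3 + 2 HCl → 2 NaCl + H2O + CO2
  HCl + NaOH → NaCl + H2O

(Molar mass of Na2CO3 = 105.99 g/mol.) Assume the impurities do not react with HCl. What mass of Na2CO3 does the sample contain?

1.78 g

n(HCl) added = 0.0507 × 0.715 = 0.0363 mol
n(NaOH) used in back-titration = 0.0143 × 0.187 = 2.67 × 10^-3 mol
n(HCl) left over = 2.67 × 10^-3 mol (1:1 ratio)
n(HCl) consumed by analyte = 0.0363 − 2.67 × 10^-3 = 0.0336 mol
From the 1:2 ratio, n(Na2CO3) = 1/2 × 0.0336 = 0.0168 mol
mass of Na2CO3 = 0.0168 × 105.99 = 1.78 g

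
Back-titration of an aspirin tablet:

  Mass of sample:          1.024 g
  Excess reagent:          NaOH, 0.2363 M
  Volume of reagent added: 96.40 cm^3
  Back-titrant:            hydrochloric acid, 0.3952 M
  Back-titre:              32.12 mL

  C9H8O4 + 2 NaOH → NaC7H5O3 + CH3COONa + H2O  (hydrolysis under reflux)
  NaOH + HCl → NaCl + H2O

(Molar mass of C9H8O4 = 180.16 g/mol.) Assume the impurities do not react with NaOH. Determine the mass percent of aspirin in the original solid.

88.72 %

n(NaOH) added = 0.09640 × 0.2363 = 0.02278 mol
n(HCl) used in back-titration = 0.03212 × 0.3952 = 0.01269 mol
n(NaOH) left over = 0.01269 mol (1:1 ratio)
n(NaOH) consumed by analyte = 0.02278 − 0.01269 = 0.01009 mol
From the 1:2 ratio, n(C9H8O4) = 1/2 × 0.01009 = 5.043 × 10^-3 mol
mass of C9H8O4 = 5.043 × 10^-3 × 180.16 = 0.9085 g
% C9H8O4 = 0.9085 / 1.024 × 100 = 88.72 %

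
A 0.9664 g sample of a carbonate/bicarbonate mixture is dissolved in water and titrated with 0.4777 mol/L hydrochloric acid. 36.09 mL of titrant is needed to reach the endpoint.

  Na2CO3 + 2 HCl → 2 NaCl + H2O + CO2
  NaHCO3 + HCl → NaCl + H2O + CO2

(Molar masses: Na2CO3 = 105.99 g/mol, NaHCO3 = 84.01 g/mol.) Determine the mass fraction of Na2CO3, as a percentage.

85.21 %

n(HCl) = 0.03609 × 0.4777 = 0.01724 mol
Let x = n(Na2CO3), y = n(NaHCO3).
Titrant: 2x + 1y = 0.01724;  mass: 105.99x + 84.01y = 0.9664
Solving, x = 7.770 × 10^-3 mol, y = 1.701 × 10^-3 mol
mass of Na2CO3 = 7.770 × 10^-3 × 105.99 = 0.8235 g
% Na2CO3 = 0.8235 / 0.9664 × 100 = 85.21 %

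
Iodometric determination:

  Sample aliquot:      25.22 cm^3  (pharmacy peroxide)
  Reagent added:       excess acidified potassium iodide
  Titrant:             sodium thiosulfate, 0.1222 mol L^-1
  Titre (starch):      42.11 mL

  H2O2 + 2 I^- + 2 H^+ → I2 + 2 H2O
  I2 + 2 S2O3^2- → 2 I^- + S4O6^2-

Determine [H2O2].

n(S2O3^2-) = 0.04211 × 0.1222 = 5.146 × 10^-3 mol
n(I2) = n(S2O3^2-)/2 = 2.573 × 10^-3 mol
n(H2O2) in the aliquot = 2.573 × 10^-3 mol (1:1 ratio)
[H2O2] = 2.573 × 10^-3 / 0.02522 = 0.1020 mol/L

0.1020 mol/L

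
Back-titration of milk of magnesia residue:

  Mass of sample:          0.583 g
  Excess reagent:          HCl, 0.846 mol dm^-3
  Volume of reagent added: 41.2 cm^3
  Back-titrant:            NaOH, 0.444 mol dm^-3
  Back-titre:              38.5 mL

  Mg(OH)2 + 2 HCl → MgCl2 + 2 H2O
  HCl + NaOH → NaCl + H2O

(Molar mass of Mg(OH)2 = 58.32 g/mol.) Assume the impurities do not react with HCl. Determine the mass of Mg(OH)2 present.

n(HCl) added = 0.0412 × 0.846 = 0.0349 mol
n(NaOH) used in back-titration = 0.0385 × 0.444 = 0.0171 mol
n(HCl) left over = 0.0171 mol (1:1 ratio)
n(HCl) consumed by analyte = 0.0349 − 0.0171 = 0.0178 mol
From the 1:2 ratio, n(Mg(OH)2) = 1/2 × 0.0178 = 8.88 × 10^-3 mol
mass of Mg(OH)2 = 8.88 × 10^-3 × 58.32 = 0.518 g

0.518 g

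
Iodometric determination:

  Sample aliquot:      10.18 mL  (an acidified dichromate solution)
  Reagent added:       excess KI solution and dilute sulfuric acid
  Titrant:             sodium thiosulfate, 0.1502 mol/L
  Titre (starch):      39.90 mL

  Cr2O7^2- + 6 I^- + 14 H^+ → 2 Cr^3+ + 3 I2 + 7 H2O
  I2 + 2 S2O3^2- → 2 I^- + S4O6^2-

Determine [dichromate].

0.09812 mol/L

n(S2O3^2-) = 0.03990 × 0.1502 = 5.993 × 10^-3 mol
n(I2) = n(S2O3^2-)/2 = 2.996 × 10^-3 mol
From the 1:3 ratio, n(Cr2O7^2-) in the aliquot = 1/3 × 2.996 × 10^-3 = 9.988 × 10^-4 mol
[Cr2O7^2-] = 9.988 × 10^-4 / 0.01018 = 0.09812 mol/L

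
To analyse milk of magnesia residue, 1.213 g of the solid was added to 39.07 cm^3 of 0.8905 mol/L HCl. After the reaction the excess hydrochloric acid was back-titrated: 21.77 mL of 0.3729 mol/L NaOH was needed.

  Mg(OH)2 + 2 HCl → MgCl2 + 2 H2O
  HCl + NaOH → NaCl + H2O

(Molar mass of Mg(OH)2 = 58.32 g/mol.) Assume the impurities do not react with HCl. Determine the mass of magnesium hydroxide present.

0.7778 g

n(HCl) added = 0.03907 × 0.8905 = 0.03479 mol
n(NaOH) used in back-titration = 0.02177 × 0.3729 = 8.118 × 10^-3 mol
n(HCl) left over = 8.118 × 10^-3 mol (1:1 ratio)
n(HCl) consumed by analyte = 0.03479 − 8.118 × 10^-3 = 0.02667 mol
From the 1:2 ratio, n(Mg(OH)2) = 1/2 × 0.02667 = 0.01334 mol
mass of Mg(OH)2 = 0.01334 × 58.32 = 0.7778 g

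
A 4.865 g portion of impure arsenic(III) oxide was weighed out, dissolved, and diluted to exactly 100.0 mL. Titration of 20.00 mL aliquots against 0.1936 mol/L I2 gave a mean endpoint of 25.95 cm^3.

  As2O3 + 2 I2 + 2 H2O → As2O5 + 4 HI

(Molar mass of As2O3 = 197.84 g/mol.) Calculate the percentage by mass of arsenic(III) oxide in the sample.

n(I2) per titration = 0.02595 × 0.1936 = 5.024 × 10^-3 mol
From the 1:2 ratio, n(As2O3) in each aliquot = 1/2 × 5.024 × 10^-3 = 2.512 × 10^-3 mol
n(As2O3) in the whole flask = 2.512 × 10^-3 × 100.0/20.00 = 0.01256 mol
mass of As2O3 = 0.01256 × 197.84 = 2.485 g
% As2O3 = 2.485 / 4.865 × 100 = 51.08 %

51.08 %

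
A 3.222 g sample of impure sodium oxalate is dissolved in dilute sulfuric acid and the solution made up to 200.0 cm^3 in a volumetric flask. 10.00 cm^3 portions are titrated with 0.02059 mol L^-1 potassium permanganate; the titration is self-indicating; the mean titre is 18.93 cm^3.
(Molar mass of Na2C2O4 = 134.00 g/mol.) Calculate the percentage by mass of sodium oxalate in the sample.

2 MnO4^- + 5 C2O4^2- + 16 H^+ → 2 Mn^2+ + 10 CO2 + 8 H2O
n(KMnO4) per titration = 0.01893 × 0.02059 = 3.898 × 10^-4 mol
From the 5:2 ratio, n(Na2C2O4) in each aliquot = 5/2 × 3.898 × 10^-4 = 9.744 × 10^-4 mol
n(Na2C2O4) in the whole flask = 9.744 × 10^-4 × 200.0/10.00 = 0.01949 mol
mass of Na2C2O4 = 0.01949 × 134.00 = 2.611 g
% Na2C2O4 = 2.611 / 3.222 × 100 = 81.05 %

81.05 %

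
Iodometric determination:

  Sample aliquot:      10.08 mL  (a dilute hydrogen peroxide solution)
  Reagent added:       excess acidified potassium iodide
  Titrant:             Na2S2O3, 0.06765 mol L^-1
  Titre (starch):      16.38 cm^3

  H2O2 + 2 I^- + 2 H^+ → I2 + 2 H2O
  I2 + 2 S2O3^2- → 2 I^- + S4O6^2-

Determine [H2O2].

n(S2O3^2-) = 0.01638 × 0.06765 = 1.108 × 10^-3 mol
n(I2) = n(S2O3^2-)/2 = 5.541 × 10^-4 mol
n(H2O2) in the aliquot = 5.541 × 10^-4 mol (1:1 ratio)
[H2O2] = 5.541 × 10^-4 / 0.01008 = 0.05497 mol/L

0.05497 mol/L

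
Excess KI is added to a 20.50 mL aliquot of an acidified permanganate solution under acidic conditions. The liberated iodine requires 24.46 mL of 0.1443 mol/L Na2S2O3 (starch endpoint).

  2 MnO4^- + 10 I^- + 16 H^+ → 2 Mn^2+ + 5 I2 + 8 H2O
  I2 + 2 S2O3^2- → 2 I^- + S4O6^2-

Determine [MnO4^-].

n(S2O3^2-) = 0.02446 × 0.1443 = 3.530 × 10^-3 mol
n(I2) = n(S2O3^2-)/2 = 1.765 × 10^-3 mol
From the 2:5 ratio, n(MnO4^-) in the aliquot = 2/5 × 1.765 × 10^-3 = 7.059 × 10^-4 mol
[MnO4^-] = 7.059 × 10^-4 / 0.02050 = 0.03443 mol/L

0.03443 mol/L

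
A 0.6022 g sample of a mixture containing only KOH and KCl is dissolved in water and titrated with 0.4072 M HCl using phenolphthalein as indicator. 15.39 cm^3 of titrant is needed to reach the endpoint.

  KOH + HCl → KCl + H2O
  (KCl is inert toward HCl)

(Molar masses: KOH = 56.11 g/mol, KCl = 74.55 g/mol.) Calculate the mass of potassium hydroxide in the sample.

n(HCl) = 0.01539 × 0.4072 = 6.267 × 10^-3 mol
Let x = n(KOH), y = n(KCl).
Titrant: 1x = 6.267 × 10^-3;  mass: 56.11x + 74.55y = 0.6022
Solving, x = 6.267 × 10^-3 mol, y = 3.361 × 10^-3 mol
mass of KOH = 6.267 × 10^-3 × 56.11 = 0.3516 g

0.3516 g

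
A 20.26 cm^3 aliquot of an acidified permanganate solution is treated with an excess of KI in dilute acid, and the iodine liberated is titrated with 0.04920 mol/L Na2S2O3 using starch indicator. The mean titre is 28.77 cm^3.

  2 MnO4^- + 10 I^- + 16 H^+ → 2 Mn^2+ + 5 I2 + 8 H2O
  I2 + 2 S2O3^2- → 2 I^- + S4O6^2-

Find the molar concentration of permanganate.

0.01397 mol/L

n(S2O3^2-) = 0.02877 × 0.04920 = 1.415 × 10^-3 mol
n(I2) = n(S2O3^2-)/2 = 7.077 × 10^-4 mol
From the 2:5 ratio, n(MnO4^-) in the aliquot = 2/5 × 7.077 × 10^-4 = 2.831 × 10^-4 mol
[MnO4^-] = 2.831 × 10^-4 / 0.02026 = 0.01397 mol/L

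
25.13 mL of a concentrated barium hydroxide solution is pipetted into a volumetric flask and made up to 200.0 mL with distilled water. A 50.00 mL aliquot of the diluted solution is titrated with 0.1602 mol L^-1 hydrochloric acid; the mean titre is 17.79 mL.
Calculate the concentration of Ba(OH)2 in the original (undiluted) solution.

0.2268 mol/L

Ba(OH)2 + 2 HCl → BaCl2 + 2 H2O
n(HCl) = 0.01779 × 0.1602 = 2.850 × 10^-3 mol
From the 1:2 ratio, n(Ba(OH)2) in the aliquot = 1/2 × 2.850 × 10^-3 = 1.425 × 10^-3 mol
[Ba(OH)2]_dilute = 1.425 × 10^-3 / 0.05000 = 0.02850 mol/L
Dilution factor = 200.0 / 25.13 = 7.959
[Ba(OH)2]_stock = 0.02850 × 7.959 = 0.2268 mol/L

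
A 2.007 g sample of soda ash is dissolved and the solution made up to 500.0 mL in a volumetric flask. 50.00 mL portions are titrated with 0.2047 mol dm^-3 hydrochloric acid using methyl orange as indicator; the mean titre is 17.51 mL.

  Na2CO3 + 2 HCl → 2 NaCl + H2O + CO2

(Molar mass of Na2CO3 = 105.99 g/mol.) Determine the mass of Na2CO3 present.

n(HCl) per titration = 0.01751 × 0.2047 = 3.584 × 10^-3 mol
From the 1:2 ratio, n(Na2CO3) in each aliquot = 1/2 × 3.584 × 10^-3 = 1.792 × 10^-3 mol
n(Na2CO3) in the whole flask = 1.792 × 10^-3 × 500.0/50.00 = 0.01792 mol
mass of Na2CO3 = 0.01792 × 105.99 = 1.899 g

1.899 g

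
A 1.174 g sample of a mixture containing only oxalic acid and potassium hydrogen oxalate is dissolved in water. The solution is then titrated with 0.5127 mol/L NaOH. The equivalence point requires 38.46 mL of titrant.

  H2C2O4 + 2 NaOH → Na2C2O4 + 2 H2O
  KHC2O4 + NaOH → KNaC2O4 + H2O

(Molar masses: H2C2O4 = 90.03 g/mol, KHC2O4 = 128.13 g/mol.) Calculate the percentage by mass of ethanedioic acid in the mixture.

62.40 %

n(NaOH) = 0.03846 × 0.5127 = 0.01972 mol
Let x = n(H2C2O4), y = n(KHC2O4).
Titrant: 2x + 1y = 0.01972;  mass: 90.03x + 128.13y = 1.174
Solving, x = 8.136 × 10^-3 mol, y = 3.446 × 10^-3 mol
mass of H2C2O4 = 8.136 × 10^-3 × 90.03 = 0.7325 g
% H2C2O4 = 0.7325 / 1.174 × 100 = 62.40 %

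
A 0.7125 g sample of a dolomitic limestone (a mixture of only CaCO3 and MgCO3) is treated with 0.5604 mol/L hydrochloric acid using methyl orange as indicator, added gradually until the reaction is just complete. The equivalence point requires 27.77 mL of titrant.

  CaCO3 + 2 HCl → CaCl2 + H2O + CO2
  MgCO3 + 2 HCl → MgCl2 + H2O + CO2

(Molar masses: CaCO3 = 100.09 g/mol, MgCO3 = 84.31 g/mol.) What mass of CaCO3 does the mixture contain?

n(HCl) = 0.02777 × 0.5604 = 0.01556 mol
Let x = n(CaCO3), y = n(MgCO3).
Titrant: 2x + 2y = 0.01556;  mass: 100.09x + 84.31y = 0.7125
Solving, x = 3.579 × 10^-3 mol, y = 4.203 × 10^-3 mol
mass of CaCO3 = 3.579 × 10^-3 × 100.09 = 0.3582 g

0.3582 g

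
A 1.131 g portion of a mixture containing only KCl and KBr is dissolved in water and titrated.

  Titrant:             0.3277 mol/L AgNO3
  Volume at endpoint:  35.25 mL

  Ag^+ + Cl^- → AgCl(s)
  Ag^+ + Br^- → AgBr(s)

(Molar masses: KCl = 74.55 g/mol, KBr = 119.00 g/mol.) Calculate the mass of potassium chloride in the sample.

n(AgNO3) = 0.03525 × 0.3277 = 0.01155 mol
Let x = n(KCl), y = n(KBr).
Titrant: 1x + 1y = 0.01155;  mass: 74.55x + 119.00y = 1.131
Solving, x = 5.481 × 10^-3 mol, y = 6.071 × 10^-3 mol
mass of KCl = 5.481 × 10^-3 × 74.55 = 0.4086 g

0.4086 g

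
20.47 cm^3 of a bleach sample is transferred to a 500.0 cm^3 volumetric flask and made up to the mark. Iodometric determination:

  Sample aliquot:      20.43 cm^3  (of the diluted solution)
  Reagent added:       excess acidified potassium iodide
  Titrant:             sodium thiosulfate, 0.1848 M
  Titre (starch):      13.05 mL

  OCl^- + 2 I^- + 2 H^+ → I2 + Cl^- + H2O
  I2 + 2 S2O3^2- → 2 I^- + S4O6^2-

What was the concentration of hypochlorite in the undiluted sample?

n(S2O3^2-) = 0.01305 × 0.1848 = 2.412 × 10^-3 mol
n(I2) = n(S2O3^2-)/2 = 1.206 × 10^-3 mol
n(OCl^-) in the aliquot = 1.206 × 10^-3 mol (1:1 ratio)
[OCl^-]_dilute = 1.206 × 10^-3 / 0.02043 = 0.05902 mol/L
[OCl^-]_original = 0.05902 × 500.0/20.47 = 1.442 mol/L

1.442 M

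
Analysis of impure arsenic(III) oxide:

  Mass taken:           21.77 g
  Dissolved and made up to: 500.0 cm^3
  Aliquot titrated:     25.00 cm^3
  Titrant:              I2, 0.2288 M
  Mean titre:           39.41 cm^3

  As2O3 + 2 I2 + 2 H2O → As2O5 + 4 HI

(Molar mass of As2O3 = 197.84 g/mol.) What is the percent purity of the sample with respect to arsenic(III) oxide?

n(I2) per titration = 0.03941 × 0.2288 = 9.017 × 10^-3 mol
From the 1:2 ratio, n(As2O3) in each aliquot = 1/2 × 9.017 × 10^-3 = 4.509 × 10^-3 mol
n(As2O3) in the whole flask = 4.509 × 10^-3 × 500.0/25.00 = 0.09017 mol
mass of As2O3 = 0.09017 × 197.84 = 17.84 g
% As2O3 = 17.84 / 21.77 × 100 = 81.94 %

81.94 %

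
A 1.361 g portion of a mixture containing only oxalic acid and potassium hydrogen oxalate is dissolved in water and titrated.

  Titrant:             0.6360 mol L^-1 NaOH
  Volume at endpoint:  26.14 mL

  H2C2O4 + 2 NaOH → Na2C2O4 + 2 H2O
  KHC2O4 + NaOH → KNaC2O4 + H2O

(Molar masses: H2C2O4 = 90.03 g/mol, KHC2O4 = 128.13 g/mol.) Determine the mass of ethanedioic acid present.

n(NaOH) = 0.02614 × 0.6360 = 0.01663 mol
Let x = n(H2C2O4), y = n(KHC2O4).
Titrant: 2x + 1y = 0.01663;  mass: 90.03x + 128.13y = 1.361
Solving, x = 4.627 × 10^-3 mol, y = 7.371 × 10^-3 mol
mass of H2C2O4 = 4.627 × 10^-3 × 90.03 = 0.4166 g

0.4166 g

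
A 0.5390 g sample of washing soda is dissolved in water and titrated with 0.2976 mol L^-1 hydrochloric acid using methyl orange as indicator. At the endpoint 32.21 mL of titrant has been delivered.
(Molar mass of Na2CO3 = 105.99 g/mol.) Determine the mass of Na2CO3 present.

0.5080 g

Na2CO3 + 2 HCl → 2 NaCl + H2O + CO2
n(HCl) = 0.03221 L × 0.2976 mol/L = 9.586 × 10^-3 mol
From the 1:2 ratio, n(Na2CO3) = 1/2 × 9.586 × 10^-3 = 4.793 × 10^-3 mol
mass of Na2CO3 = 4.793 × 10^-3 × 105.99 g/mol = 0.5080 g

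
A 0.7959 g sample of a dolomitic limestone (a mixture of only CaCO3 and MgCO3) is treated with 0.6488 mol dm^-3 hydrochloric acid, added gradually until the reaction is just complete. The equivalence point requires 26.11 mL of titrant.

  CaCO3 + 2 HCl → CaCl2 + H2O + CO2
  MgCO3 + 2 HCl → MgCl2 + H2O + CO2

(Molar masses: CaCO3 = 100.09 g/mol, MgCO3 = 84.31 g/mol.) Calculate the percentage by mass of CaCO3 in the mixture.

65.18 %

n(HCl) = 0.02611 × 0.6488 = 0.01694 mol
Let x = n(CaCO3), y = n(MgCO3).
Titrant: 2x + 2y = 0.01694;  mass: 100.09x + 84.31y = 0.7959
Solving, x = 5.183 × 10^-3 mol, y = 3.287 × 10^-3 mol
mass of CaCO3 = 5.183 × 10^-3 × 100.09 = 0.5188 g
% CaCO3 = 0.5188 / 0.7959 × 100 = 65.18 %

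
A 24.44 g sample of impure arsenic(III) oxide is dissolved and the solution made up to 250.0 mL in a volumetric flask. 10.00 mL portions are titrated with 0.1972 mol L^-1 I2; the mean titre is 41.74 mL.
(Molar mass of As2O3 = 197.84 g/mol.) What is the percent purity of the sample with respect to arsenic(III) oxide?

83.29 %

As2O3 + 2 I2 + 2 H2O → As2O5 + 4 HI
n(I2) per titration = 0.04174 × 0.1972 = 8.231 × 10^-3 mol
From the 1:2 ratio, n(As2O3) in each aliquot = 1/2 × 8.231 × 10^-3 = 4.116 × 10^-3 mol
n(As2O3) in the whole flask = 4.116 × 10^-3 × 250.0/10.00 = 0.1029 mol
mass of As2O3 = 0.1029 × 197.84 = 20.36 g
% As2O3 = 20.36 / 24.44 × 100 = 83.29 %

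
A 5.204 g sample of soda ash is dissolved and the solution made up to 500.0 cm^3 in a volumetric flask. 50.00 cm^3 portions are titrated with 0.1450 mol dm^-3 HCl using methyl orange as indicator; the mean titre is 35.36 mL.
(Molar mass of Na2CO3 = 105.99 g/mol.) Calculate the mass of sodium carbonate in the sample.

Na2CO3 + 2 HCl → 2 NaCl + H2O + CO2
n(HCl) per titration = 0.03536 × 0.1450 = 5.127 × 10^-3 mol
From the 1:2 ratio, n(Na2CO3) in each aliquot = 1/2 × 5.127 × 10^-3 = 2.564 × 10^-3 mol
n(Na2CO3) in the whole flask = 2.564 × 10^-3 × 500.0/50.00 = 0.02564 mol
mass of Na2CO3 = 0.02564 × 105.99 = 2.717 g

2.717 g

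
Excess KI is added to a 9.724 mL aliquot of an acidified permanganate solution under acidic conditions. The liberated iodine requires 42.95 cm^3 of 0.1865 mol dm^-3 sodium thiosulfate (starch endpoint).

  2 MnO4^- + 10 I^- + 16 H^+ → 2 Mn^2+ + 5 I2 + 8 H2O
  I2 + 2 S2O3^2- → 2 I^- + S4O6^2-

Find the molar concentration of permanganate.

0.1648 mol/L

n(S2O3^2-) = 0.04295 × 0.1865 = 8.010 × 10^-3 mol
n(I2) = n(S2O3^2-)/2 = 4.005 × 10^-3 mol
From the 2:5 ratio, n(MnO4^-) in the aliquot = 2/5 × 4.005 × 10^-3 = 1.602 × 10^-3 mol
[MnO4^-] = 1.602 × 10^-3 / 0.009724 = 0.1648 mol/L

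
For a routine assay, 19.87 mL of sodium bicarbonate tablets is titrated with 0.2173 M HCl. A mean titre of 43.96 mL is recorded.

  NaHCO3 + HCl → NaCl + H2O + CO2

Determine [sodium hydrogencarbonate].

0.4808 M

n(HCl) = 0.04396 L × 0.2173 mol/L = 9.553 × 10^-3 mol
n(NaHCO3) = 9.553 × 10^-3 mol (1:1 mole ratio)
[NaHCO3] = 9.553 × 10^-3 mol / 0.01987 L = 0.4808 mol/L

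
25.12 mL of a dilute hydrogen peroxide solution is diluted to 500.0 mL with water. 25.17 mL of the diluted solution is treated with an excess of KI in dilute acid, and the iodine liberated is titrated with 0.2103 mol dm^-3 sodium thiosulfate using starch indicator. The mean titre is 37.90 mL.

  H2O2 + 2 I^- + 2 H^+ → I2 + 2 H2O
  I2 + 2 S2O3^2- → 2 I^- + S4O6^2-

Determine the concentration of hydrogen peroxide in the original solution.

n(S2O3^2-) = 0.03790 × 0.2103 = 7.970 × 10^-3 mol
n(I2) = n(S2O3^2-)/2 = 3.985 × 10^-3 mol
n(H2O2) in the aliquot = 3.985 × 10^-3 mol (1:1 ratio)
[H2O2]_dilute = 3.985 × 10^-3 / 0.02517 = 0.1583 mol/L
[H2O2]_original = 0.1583 × 500.0/25.12 = 3.151 mol/L

3.151 mol/L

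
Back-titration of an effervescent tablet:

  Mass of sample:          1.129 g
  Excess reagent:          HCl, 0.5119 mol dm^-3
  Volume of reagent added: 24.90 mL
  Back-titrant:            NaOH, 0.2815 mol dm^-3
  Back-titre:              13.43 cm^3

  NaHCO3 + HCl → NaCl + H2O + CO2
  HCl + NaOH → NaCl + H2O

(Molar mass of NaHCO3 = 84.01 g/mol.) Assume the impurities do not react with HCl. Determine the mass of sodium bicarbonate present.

n(HCl) added = 0.02490 × 0.5119 = 0.01275 mol
n(NaOH) used in back-titration = 0.01343 × 0.2815 = 3.781 × 10^-3 mol
n(HCl) left over = 3.781 × 10^-3 mol (1:1 ratio)
n(HCl) consumed by analyte = 0.01275 − 3.781 × 10^-3 = 8.966 × 10^-3 mol
n(NaHCO3) = 8.966 × 10^-3 mol (1:1 ratio)
mass of NaHCO3 = 8.966 × 10^-3 × 84.01 = 0.7532 g

0.7532 g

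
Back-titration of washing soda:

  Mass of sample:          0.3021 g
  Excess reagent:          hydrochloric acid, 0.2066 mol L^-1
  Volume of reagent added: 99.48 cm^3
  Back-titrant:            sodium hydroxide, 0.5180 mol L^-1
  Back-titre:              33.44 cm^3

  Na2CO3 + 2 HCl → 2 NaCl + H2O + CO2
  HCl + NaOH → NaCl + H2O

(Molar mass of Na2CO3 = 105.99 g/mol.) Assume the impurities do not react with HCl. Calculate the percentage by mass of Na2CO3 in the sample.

56.67 %

n(HCl) added = 0.09948 × 0.2066 = 0.02055 mol
n(NaOH) used in back-titration = 0.03344 × 0.5180 = 0.01732 mol
n(HCl) left over = 0.01732 mol (1:1 ratio)
n(HCl) consumed by analyte = 0.02055 − 0.01732 = 3.231 × 10^-3 mol
From the 1:2 ratio, n(Na2CO3) = 1/2 × 3.231 × 10^-3 = 1.615 × 10^-3 mol
mass of Na2CO3 = 1.615 × 10^-3 × 105.99 = 0.1712 g
% Na2CO3 = 0.1712 / 0.3021 × 100 = 56.67 %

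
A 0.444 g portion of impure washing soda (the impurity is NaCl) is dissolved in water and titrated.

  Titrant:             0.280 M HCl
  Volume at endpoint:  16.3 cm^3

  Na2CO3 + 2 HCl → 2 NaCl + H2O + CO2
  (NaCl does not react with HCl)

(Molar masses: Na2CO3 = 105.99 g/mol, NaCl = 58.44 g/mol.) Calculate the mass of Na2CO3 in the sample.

n(HCl) = 0.0163 × 0.280 = 4.56 × 10^-3 mol
Let x = n(Na2CO3), y = n(NaCl).
Titrant: 2x = 4.56 × 10^-3;  mass: 105.99x + 58.44y = 0.444
Solving, x = 2.28 × 10^-3 mol, y = 3.46 × 10^-3 mol
mass of Na2CO3 = 2.28 × 10^-3 × 105.99 = 0.242 g

0.242 g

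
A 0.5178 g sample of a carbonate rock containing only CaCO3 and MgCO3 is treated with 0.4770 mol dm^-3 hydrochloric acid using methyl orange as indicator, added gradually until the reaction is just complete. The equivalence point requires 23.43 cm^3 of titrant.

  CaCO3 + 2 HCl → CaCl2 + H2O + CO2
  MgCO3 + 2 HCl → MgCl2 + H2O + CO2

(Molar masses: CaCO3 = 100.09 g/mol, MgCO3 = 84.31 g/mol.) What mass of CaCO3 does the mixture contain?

n(HCl) = 0.02343 × 0.4770 = 0.01118 mol
Let x = n(CaCO3), y = n(MgCO3).
Titrant: 2x + 2y = 0.01118;  mass: 100.09x + 84.31y = 0.5178
Solving, x = 2.958 × 10^-3 mol, y = 2.630 × 10^-3 mol
mass of CaCO3 = 2.958 × 10^-3 × 100.09 = 0.2960 g

0.2960 g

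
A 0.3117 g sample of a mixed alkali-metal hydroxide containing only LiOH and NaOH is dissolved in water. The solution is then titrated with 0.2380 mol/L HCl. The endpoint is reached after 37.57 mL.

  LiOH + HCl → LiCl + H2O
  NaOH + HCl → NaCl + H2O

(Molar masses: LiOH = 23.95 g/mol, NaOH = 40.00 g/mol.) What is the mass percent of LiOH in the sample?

22.01 %

n(HCl) = 0.03757 × 0.2380 = 8.942 × 10^-3 mol
Let x = n(LiOH), y = n(NaOH).
Titrant: 1x + 1y = 8.942 × 10^-3;  mass: 23.95x + 40.00y = 0.3117
Solving, x = 2.864 × 10^-3 mol, y = 6.078 × 10^-3 mol
mass of LiOH = 2.864 × 10^-3 × 23.95 = 0.06859 g
% LiOH = 0.06859 / 0.3117 × 100 = 22.01 %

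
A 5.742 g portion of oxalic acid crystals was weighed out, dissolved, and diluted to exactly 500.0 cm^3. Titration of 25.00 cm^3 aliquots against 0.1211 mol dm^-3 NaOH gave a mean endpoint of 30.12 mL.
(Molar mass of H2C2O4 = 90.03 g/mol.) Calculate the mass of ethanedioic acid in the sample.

3.284 g

H2C2O4 + 2 NaOH → Na2C2O4 + 2 H2O
n(NaOH) per titration = 0.03012 × 0.1211 = 3.648 × 10^-3 mol
From the 1:2 ratio, n(H2C2O4) in each aliquot = 1/2 × 3.648 × 10^-3 = 1.824 × 10^-3 mol
n(H2C2O4) in the whole flask = 1.824 × 10^-3 × 500.0/25.00 = 0.03648 mol
mass of H2C2O4 = 0.03648 × 90.03 = 3.284 g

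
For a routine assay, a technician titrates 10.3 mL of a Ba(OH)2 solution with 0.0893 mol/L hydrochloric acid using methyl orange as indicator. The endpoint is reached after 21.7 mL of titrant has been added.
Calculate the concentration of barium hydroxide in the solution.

0.0941 mol/L

Ba(OH)2 + 2 HCl → BaCl2 + 2 H2O
n(HCl) = 0.0217 L × 0.0893 mol/L = 1.94 × 10^-3 mol
From the 1:2 mole ratio, n(Ba(OH)2) = 1/2 × 1.94 × 10^-3 = 9.69 × 10^-4 mol
[Ba(OH)2] = 9.69 × 10^-4 mol / 0.0103 L = 0.0941 mol/L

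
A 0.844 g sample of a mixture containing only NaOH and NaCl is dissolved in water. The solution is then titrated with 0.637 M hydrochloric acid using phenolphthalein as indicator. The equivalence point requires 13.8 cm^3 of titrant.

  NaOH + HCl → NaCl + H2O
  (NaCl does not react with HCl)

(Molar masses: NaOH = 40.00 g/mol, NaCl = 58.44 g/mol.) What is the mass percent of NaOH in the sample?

41.7 %

n(HCl) = 0.0138 × 0.637 = 8.79 × 10^-3 mol
Let x = n(NaOH), y = n(NaCl).
Titrant: 1x = 8.79 × 10^-3;  mass: 40.00x + 58.44y = 0.844
Solving, x = 8.79 × 10^-3 mol, y = 8.43 × 10^-3 mol
mass of NaOH = 8.79 × 10^-3 × 40.00 = 0.352 g
% NaOH = 0.352 / 0.844 × 100 = 41.7 %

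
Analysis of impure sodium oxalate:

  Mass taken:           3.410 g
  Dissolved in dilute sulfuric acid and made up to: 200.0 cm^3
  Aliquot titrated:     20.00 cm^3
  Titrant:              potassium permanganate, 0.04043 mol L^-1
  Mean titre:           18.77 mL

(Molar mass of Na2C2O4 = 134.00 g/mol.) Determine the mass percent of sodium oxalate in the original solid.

2 MnO4^- + 5 C2O4^2- + 16 H^+ → 2 Mn^2+ + 10 CO2 + 8 H2O
n(KMnO4) per titration = 0.01877 × 0.04043 = 7.589 × 10^-4 mol
From the 5:2 ratio, n(Na2C2O4) in each aliquot = 5/2 × 7.589 × 10^-4 = 1.897 × 10^-3 mol
n(Na2C2O4) in the whole flask = 1.897 × 10^-3 × 200.0/20.00 = 0.01897 mol
mass of Na2C2O4 = 0.01897 × 134.00 = 2.542 g
% Na2C2O4 = 2.542 / 3.410 × 100 = 74.55 %

74.55 %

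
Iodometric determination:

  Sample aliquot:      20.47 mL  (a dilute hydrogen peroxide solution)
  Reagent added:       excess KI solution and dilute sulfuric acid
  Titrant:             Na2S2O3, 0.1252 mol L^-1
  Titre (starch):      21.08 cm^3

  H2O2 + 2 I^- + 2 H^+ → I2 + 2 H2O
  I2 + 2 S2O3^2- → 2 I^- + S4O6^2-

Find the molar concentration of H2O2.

0.06447 mol/L

n(S2O3^2-) = 0.02108 × 0.1252 = 2.639 × 10^-3 mol
n(I2) = n(S2O3^2-)/2 = 1.320 × 10^-3 mol
n(H2O2) in the aliquot = 1.320 × 10^-3 mol (1:1 ratio)
[H2O2] = 1.320 × 10^-3 / 0.02047 = 0.06447 mol/L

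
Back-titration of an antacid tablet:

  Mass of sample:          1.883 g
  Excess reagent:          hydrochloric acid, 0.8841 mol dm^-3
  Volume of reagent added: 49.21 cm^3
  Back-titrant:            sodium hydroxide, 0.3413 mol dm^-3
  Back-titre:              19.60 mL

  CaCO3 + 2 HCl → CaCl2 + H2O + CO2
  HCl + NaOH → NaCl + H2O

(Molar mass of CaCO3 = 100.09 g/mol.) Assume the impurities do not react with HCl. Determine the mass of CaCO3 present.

n(HCl) added = 0.04921 × 0.8841 = 0.04351 mol
n(NaOH) used in back-titration = 0.01960 × 0.3413 = 6.689 × 10^-3 mol
n(HCl) left over = 6.689 × 10^-3 mol (1:1 ratio)
n(HCl) consumed by analyte = 0.04351 − 6.689 × 10^-3 = 0.03682 mol
From the 1:2 ratio, n(CaCO3) = 1/2 × 0.03682 = 0.01841 mol
mass of CaCO3 = 0.01841 × 100.09 = 1.843 g

1.843 g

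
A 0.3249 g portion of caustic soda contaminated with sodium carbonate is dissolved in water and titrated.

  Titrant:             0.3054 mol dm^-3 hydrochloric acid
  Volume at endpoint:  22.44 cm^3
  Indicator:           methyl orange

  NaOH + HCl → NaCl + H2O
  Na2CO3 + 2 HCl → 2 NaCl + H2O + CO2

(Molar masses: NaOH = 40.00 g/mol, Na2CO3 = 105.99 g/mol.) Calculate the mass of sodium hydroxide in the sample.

n(HCl) = 0.02244 × 0.3054 = 6.853 × 10^-3 mol
Let x = n(NaOH), y = n(Na2CO3).
Titrant: 1x + 2y = 6.853 × 10^-3;  mass: 40.00x + 105.99y = 0.3249
Solving, x = 2.946 × 10^-3 mol, y = 1.954 × 10^-3 mol
mass of NaOH = 2.946 × 10^-3 × 40.00 = 0.1178 g

0.1178 g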